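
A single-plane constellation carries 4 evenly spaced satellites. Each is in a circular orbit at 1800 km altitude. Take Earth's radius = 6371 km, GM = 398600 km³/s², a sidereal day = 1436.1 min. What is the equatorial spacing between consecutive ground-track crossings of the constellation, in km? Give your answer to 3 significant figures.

854 km

Semi-major axis a = 6371 + 1800 = 8171 km. Period T = 2π√(a³/μ) = 2π√(8171³/398600) = 7350.6 s = 122.51 min.
Single-satellite node shift = (7350.6/86166) × 360° = 30.71°.
With 4 satellites evenly phased, successive equator crossings are 30.71/4 = 7.678° apart.
That is 7.678 × 111.2 = 854 km at the equator.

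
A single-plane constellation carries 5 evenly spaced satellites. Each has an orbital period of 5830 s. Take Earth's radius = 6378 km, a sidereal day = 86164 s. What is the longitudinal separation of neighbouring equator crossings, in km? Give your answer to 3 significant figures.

Single-satellite node shift = (5830.0/86164) × 360° = 24.36°.
With 5 satellites evenly phased, successive equator crossings are 24.36/5 = 4.872° apart.
That is 4.872 × 111.3 = 542 km at the equator.

542 km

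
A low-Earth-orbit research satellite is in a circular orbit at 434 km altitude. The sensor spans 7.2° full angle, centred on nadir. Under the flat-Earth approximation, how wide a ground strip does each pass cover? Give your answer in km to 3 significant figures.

Half-angle = 7.2°/2 = 3.6°.
Swath width ≈ 2h·tan(θ/2) = 2 × 434 × tan(3.6°) = 54.6 km.

54.6 km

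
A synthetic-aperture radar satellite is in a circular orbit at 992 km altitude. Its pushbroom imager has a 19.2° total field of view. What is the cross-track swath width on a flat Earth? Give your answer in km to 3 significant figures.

Half-angle = 19.2°/2 = 9.6°.
Swath width ≈ 2h·tan(θ/2) = 2 × 992 × tan(9.6°) = 335.6 km.

336 km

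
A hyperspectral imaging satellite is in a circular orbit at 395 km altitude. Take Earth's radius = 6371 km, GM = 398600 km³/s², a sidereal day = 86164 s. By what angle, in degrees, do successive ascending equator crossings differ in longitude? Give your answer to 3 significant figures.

Semi-major axis a = 6371 + 395 = 6766 km. Period T = 2π√(a³/μ) = 2π√(6766³/398600) = 5538.7 s = 92.31 min.
During one orbit Earth rotates (5538.7 / 86164) × 360° = 23.14°.

23.1°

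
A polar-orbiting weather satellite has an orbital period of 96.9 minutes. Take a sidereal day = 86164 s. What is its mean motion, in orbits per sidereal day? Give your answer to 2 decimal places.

T = 96.9 min = 5814.0 s.
Orbits per sidereal day = 86164 / 5814.0 = 14.820.

14.82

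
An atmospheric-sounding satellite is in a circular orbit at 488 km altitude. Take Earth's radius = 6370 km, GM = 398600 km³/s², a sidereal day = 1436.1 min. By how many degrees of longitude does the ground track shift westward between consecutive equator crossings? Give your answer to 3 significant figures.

23.6°

Semi-major axis a = 6370 + 488 = 6858 km. Period T = 2π√(a³/μ) = 2π√(6858³/398600) = 5652.1 s = 94.20 min.
During one orbit Earth rotates (5652.1 / 86166) × 360° = 23.61°.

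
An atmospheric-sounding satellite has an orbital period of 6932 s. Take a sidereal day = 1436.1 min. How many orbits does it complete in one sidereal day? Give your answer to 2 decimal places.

Orbits per sidereal day = 86166 / 6932.0 = 12.430.

12.43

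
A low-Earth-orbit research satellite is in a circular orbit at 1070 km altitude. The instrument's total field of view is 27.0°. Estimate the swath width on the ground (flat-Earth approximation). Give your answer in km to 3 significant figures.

Half-angle = 27.0°/2 = 13.5°.
Swath width ≈ 2h·tan(θ/2) = 2 × 1070 × tan(13.5°) = 513.8 km.

514 km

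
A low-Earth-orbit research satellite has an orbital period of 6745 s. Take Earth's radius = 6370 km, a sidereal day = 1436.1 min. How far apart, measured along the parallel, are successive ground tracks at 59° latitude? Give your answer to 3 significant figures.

Node shift per orbit = (6745.0/86166) × 360° = 28.18°.
Equatorial spacing = 28.18 × 111.2 km/° = 3133 km.
At 59° latitude, spacing = 3133 × cos(59°) = 1614 km.

1610 km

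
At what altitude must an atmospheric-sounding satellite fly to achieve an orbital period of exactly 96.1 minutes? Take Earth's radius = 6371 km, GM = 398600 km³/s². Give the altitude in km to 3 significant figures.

T = 96.1 min = 5766.0 s.
From T = 2π√(a³/μ): a = (μ T²/4π²)^(1/3) = (398600 × 5766.0² / 4π²)^(1/3) = 6950 km.
Altitude h = a − R = 6950 − 6371 = 579 km.

579 km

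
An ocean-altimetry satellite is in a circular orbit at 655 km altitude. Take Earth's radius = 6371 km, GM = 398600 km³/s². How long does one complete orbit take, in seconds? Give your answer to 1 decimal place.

Semi-major axis a = 6371 + 655 = 7026 km. Period T = 2π√(a³/μ) = 2π√(7026³/398600) = 5861.0 s = 97.68 min.

5861.0 seconds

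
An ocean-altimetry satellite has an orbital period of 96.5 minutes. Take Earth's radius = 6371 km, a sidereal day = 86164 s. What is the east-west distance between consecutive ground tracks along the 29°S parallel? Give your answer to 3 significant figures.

T = 96.5 min = 5790.0 s.
Node shift per orbit = (5790.0/86164) × 360° = 24.19°.
Equatorial spacing = 24.19 × 111.2 km/° = 2690 km.
At 29° latitude, spacing = 2690 × cos(29°) = 2353 km.

2350 km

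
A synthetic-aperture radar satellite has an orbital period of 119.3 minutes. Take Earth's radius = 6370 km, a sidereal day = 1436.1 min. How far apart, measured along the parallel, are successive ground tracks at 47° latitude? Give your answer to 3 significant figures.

2270 km

T = 119.3 min = 7158.0 s.
Node shift per orbit = (7158.0/86166) × 360° = 29.91°.
Equatorial spacing = 29.91 × 111.2 km/° = 3325 km.
At 47° latitude, spacing = 3325 × cos(47°) = 2268 km.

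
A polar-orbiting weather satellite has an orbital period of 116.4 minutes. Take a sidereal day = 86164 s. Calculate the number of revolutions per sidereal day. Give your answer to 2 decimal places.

T = 116.4 min = 6984.0 s.
Orbits per sidereal day = 86164 / 6984.0 = 12.337.

12.34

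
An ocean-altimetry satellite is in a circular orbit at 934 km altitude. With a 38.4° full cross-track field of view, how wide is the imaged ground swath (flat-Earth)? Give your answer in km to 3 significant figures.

651 km

Half-angle = 38.4°/2 = 19.2°.
Swath width ≈ 2h·tan(θ/2) = 2 × 934 × tan(19.2°) = 650.5 km.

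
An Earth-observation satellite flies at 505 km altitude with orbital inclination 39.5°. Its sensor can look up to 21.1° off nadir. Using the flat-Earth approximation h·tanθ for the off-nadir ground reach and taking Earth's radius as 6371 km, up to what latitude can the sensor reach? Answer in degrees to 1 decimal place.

For a prograde orbit the ground track reaches latitude ±i = ±39.5°.
Sensor half-swath on the ground ≈ 505·tan(21.1°) = 195 km = 1.75° of latitude.
Maximum observable latitude ≈ 39.5 + 1.75 = 41.3°.

41.3°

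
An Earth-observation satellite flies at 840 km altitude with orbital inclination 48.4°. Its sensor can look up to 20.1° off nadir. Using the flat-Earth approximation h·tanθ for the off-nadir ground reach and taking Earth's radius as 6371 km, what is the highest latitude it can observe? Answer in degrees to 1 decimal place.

51.2°

For a prograde orbit the ground track reaches latitude ±i = ±48.4°.
Sensor half-swath on the ground ≈ 840·tan(20.1°) = 307 km = 2.76° of latitude.
Maximum observable latitude ≈ 48.4 + 2.76 = 51.2°.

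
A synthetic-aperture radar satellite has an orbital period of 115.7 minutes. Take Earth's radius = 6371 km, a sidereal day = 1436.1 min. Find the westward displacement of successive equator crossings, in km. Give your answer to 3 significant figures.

T = 115.7 min = 6942.0 s.
During one orbit Earth rotates (6942.0 / 86166) × 360° = 29.00°.
At the equator that is 29.00° × (2π·6371/360) km/° = 29.00 × 111.2 = 3225 km.

3230 km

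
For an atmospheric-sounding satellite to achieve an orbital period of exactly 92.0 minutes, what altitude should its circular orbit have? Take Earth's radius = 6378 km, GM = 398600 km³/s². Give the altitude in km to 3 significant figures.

373 km

T = 92.0 min = 5520.0 s.
From T = 2π√(a³/μ): a = (μ T²/4π²)^(1/3) = (398600 × 5520.0² / 4π²)^(1/3) = 6751 km.
Altitude h = a − R = 6751 − 6378 = 373 km.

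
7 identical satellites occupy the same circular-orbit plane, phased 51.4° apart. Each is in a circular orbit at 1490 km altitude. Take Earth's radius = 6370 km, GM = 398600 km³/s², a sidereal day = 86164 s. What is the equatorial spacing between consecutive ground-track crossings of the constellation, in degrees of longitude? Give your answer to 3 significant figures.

4.14°

Semi-major axis a = 6370 + 1490 = 7860 km. Period T = 2π√(a³/μ) = 2π√(7860³/398600) = 6935.0 s = 115.58 min.
Single-satellite node shift = (6935.0/86164) × 360° = 28.97°.
With 7 satellites evenly phased, successive equator crossings are 28.97/7 = 4.139° apart.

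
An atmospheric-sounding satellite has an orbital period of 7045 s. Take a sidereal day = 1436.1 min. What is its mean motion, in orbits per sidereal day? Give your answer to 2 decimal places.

Orbits per sidereal day = 86166 / 7045.0 = 12.231.

12.23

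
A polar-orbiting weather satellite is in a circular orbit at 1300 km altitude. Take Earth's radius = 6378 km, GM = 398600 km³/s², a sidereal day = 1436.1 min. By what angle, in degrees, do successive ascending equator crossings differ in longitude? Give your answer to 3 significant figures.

Semi-major axis a = 6378 + 1300 = 7678 km. Period T = 2π√(a³/μ) = 2π√(7678³/398600) = 6695.5 s = 111.59 min.
During one orbit Earth rotates (6695.5 / 86166) × 360° = 27.97°.

28.0°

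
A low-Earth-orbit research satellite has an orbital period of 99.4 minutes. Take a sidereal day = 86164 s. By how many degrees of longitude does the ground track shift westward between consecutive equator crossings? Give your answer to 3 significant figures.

T = 99.4 min = 5964.0 s.
During one orbit Earth rotates (5964.0 / 86164) × 360° = 24.92°.

24.9°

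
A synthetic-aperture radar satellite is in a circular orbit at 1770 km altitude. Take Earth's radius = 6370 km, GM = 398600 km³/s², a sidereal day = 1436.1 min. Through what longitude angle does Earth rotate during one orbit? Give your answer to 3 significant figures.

Semi-major axis a = 6370 + 1770 = 8140 km. Period T = 2π√(a³/μ) = 2π√(8140³/398600) = 7308.8 s = 121.81 min.
During one orbit Earth rotates (7308.8 / 86166) × 360° = 30.54°.

30.5°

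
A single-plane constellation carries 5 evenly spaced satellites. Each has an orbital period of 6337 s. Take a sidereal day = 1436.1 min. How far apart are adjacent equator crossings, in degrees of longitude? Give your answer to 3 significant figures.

5.30°

Single-satellite node shift = (6337.0/86166) × 360° = 26.48°.
With 5 satellites evenly phased, successive equator crossings are 26.48/5 = 5.295° apart.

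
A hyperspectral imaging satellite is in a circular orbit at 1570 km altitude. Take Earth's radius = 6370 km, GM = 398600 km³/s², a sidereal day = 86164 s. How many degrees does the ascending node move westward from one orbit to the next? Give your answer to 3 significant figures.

29.4°

Semi-major axis a = 6370 + 1570 = 7940 km. Period T = 2π√(a³/μ) = 2π√(7940³/398600) = 7041.1 s = 117.35 min.
During one orbit Earth rotates (7041.1 / 86164) × 360° = 29.42°.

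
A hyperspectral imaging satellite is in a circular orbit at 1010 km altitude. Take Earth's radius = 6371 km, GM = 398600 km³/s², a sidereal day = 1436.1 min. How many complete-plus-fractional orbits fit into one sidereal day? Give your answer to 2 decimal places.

13.65

Semi-major axis a = 6371 + 1010 = 7381 km. Period T = 2π√(a³/μ) = 2π√(7381³/398600) = 6310.8 s = 105.18 min.
Orbits per sidereal day = 86166 / 6310.8 = 13.654.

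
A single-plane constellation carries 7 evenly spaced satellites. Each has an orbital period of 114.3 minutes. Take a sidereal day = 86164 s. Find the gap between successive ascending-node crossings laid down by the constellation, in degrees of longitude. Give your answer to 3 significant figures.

4.09°

T = 114.3 min = 6858.0 s.
Single-satellite node shift = (6858.0/86164) × 360° = 28.65°.
With 7 satellites evenly phased, successive equator crossings are 28.65/7 = 4.093° apart.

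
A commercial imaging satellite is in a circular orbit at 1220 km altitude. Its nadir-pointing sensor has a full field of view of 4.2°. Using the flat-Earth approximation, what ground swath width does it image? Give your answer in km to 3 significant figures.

89.5 km

Half-angle = 4.2°/2 = 2.1°.
Swath width ≈ 2h·tan(θ/2) = 2 × 1220 × tan(2.1°) = 89.5 km.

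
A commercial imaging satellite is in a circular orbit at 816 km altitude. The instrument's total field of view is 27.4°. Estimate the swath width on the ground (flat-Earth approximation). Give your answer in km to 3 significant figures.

398 km

Half-angle = 27.4°/2 = 13.7°.
Swath width ≈ 2h·tan(θ/2) = 2 × 816 × tan(13.7°) = 397.8 km.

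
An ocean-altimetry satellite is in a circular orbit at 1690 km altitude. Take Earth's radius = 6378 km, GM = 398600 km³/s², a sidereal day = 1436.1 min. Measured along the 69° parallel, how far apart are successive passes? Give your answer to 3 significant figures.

Semi-major axis a = 6378 + 1690 = 8068 km. Period T = 2π√(a³/μ) = 2π√(8068³/398600) = 7212.1 s = 120.20 min.
Node shift per orbit = (7212.1/86166) × 360° = 30.13°.
Equatorial spacing = 30.13 × 111.3 km/° = 3354 km.
At 69° latitude, spacing = 3354 × cos(69°) = 1202 km.

1200 km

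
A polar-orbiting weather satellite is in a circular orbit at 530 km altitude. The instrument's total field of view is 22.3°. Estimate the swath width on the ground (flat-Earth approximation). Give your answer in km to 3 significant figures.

209 km

Half-angle = 22.3°/2 = 11.15°.
Swath width ≈ 2h·tan(θ/2) = 2 × 530 × tan(11.15°) = 208.9 km.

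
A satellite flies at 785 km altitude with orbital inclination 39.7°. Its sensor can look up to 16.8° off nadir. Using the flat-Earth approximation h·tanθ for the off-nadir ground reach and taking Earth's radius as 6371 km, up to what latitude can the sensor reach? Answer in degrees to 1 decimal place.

41.8°

For a prograde orbit the ground track reaches latitude ±i = ±39.7°.
Sensor half-swath on the ground ≈ 785·tan(16.8°) = 237 km = 2.13° of latitude.
Maximum observable latitude ≈ 39.7 + 2.13 = 41.8°.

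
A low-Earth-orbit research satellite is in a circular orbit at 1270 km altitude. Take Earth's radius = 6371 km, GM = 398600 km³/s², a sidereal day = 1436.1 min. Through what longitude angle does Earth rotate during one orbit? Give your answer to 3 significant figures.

27.8°

Semi-major axis a = 6371 + 1270 = 7641 km. Period T = 2π√(a³/μ) = 2π√(7641³/398600) = 6647.2 s = 110.79 min.
During one orbit Earth rotates (6647.2 / 86166) × 360° = 27.77°.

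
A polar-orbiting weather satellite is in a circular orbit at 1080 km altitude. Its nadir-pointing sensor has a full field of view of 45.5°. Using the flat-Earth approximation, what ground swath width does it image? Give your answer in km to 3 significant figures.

Half-angle = 45.5°/2 = 22.75°.
Swath width ≈ 2h·tan(θ/2) = 2 × 1080 × tan(22.75°) = 905.8 km.

906 km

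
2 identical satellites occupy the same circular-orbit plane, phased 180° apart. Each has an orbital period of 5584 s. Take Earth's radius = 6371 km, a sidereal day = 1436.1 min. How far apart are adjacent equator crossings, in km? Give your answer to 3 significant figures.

1300 km

Single-satellite node shift = (5584.0/86166) × 360° = 23.33°.
With 2 satellites evenly phased, successive equator crossings are 23.33/2 = 11.665° apart.
That is 11.665 × 111.2 = 1297 km at the equator.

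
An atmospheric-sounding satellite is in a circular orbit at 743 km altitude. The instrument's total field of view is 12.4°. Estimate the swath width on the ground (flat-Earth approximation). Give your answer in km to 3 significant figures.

Half-angle = 12.4°/2 = 6.2°.
Swath width ≈ 2h·tan(θ/2) = 2 × 743 × tan(6.2°) = 161.4 km.

161 km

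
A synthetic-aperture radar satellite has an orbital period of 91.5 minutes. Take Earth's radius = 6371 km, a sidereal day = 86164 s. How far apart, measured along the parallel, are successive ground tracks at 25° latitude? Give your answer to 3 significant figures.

2310 km

T = 91.5 min = 5490.0 s.
Node shift per orbit = (5490.0/86164) × 360° = 22.94°.
Equatorial spacing = 22.94 × 111.2 km/° = 2551 km.
At 25° latitude, spacing = 2551 × cos(25°) = 2312 km.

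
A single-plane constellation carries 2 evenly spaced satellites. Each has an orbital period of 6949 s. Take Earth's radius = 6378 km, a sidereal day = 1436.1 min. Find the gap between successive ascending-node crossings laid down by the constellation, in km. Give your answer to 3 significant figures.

Single-satellite node shift = (6949.0/86166) × 360° = 29.03°.
With 2 satellites evenly phased, successive equator crossings are 29.03/2 = 14.516° apart.
That is 14.516 × 111.3 = 1616 km at the equator.

1620 km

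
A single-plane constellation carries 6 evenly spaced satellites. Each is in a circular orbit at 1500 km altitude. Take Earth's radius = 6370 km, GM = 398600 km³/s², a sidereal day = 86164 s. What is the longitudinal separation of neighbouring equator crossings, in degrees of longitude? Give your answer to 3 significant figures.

4.84°

Semi-major axis a = 6370 + 1500 = 7870 km. Period T = 2π√(a³/μ) = 2π√(7870³/398600) = 6948.2 s = 115.80 min.
Single-satellite node shift = (6948.2/86164) × 360° = 29.03°.
With 6 satellites evenly phased, successive equator crossings are 29.03/6 = 4.838° apart.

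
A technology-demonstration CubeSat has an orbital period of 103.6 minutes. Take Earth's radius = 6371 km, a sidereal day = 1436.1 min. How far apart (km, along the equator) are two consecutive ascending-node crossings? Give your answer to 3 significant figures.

2890 km

T = 103.6 min = 6216.0 s.
During one orbit Earth rotates (6216.0 / 86166) × 360° = 25.97°.
At the equator that is 25.97° × (2π·6371/360) km/° = 25.97 × 111.2 = 2888 km.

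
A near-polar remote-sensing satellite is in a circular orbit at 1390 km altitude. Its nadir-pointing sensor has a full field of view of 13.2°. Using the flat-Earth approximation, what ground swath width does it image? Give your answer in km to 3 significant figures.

Half-angle = 13.2°/2 = 6.6°.
Swath width ≈ 2h·tan(θ/2) = 2 × 1390 × tan(6.6°) = 321.7 km.

322 km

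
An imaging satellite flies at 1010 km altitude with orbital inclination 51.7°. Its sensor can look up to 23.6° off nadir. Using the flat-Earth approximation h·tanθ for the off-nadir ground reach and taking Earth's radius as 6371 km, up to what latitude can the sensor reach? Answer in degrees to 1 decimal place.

For a prograde orbit the ground track reaches latitude ±i = ±51.7°.
Sensor half-swath on the ground ≈ 1010·tan(23.6°) = 441 km = 3.97° of latitude.
Maximum observable latitude ≈ 51.7 + 3.97 = 55.7°.

55.7°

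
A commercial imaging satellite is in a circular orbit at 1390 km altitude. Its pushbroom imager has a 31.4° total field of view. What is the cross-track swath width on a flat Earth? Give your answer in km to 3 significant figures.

781 km

Half-angle = 31.4°/2 = 15.7°.
Swath width ≈ 2h·tan(θ/2) = 2 × 1390 × tan(15.7°) = 781.4 km.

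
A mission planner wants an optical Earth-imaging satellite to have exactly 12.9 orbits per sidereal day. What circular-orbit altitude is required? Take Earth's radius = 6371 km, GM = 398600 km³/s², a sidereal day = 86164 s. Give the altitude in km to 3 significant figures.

Required period T = 86164 / 12.9 = 6679.4 s.
From T = 2π√(a³/μ): a = (μ T²/4π²)^(1/3) = (398600 × 6679.4² / 4π²)^(1/3) = 7666 km.
Altitude h = a − R = 7666 − 6371 = 1295 km.

1290 km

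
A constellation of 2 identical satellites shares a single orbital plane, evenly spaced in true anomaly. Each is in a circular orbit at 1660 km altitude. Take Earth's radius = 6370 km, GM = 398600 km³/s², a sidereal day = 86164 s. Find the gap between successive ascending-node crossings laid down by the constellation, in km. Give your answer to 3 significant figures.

1660 km

Semi-major axis a = 6370 + 1660 = 8030 km. Period T = 2π√(a³/μ) = 2π√(8030³/398600) = 7161.2 s = 119.35 min.
Single-satellite node shift = (7161.2/86164) × 360° = 29.92°.
With 2 satellites evenly phased, successive equator crossings are 29.92/2 = 14.960° apart.
That is 14.960 × 111.2 = 1663 km at the equator.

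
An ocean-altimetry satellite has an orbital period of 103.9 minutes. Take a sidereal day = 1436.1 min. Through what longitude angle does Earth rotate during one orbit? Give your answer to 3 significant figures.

26.0°

T = 103.9 min = 6234.0 s.
During one orbit Earth rotates (6234.0 / 86166) × 360° = 26.05°.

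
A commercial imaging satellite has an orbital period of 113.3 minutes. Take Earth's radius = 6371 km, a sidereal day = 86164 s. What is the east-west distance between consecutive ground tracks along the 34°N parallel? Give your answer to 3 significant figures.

2620 km

T = 113.3 min = 6798.0 s.
Node shift per orbit = (6798.0/86164) × 360° = 28.40°.
Equatorial spacing = 28.40 × 111.2 km/° = 3158 km.
At 34° latitude, spacing = 3158 × cos(34°) = 2618 km.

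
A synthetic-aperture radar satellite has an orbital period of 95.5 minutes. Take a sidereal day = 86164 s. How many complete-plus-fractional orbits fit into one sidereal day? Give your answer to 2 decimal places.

T = 95.5 min = 5730.0 s.
Orbits per sidereal day = 86164 / 5730.0 = 15.037.

15.04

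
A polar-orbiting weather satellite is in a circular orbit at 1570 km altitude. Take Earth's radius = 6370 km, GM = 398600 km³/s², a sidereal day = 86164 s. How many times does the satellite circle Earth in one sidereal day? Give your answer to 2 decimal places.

Semi-major axis a = 6370 + 1570 = 7940 km. Period T = 2π√(a³/μ) = 2π√(7940³/398600) = 7041.1 s = 117.35 min.
Orbits per sidereal day = 86164 / 7041.1 = 12.237.

12.24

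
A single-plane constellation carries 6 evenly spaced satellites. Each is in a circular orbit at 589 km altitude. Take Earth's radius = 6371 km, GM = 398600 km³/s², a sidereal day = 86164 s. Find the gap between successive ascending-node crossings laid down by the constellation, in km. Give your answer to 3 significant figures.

447 km

Semi-major axis a = 6371 + 589 = 6960 km. Period T = 2π√(a³/μ) = 2π√(6960³/398600) = 5778.6 s = 96.31 min.
Single-satellite node shift = (5778.6/86164) × 360° = 24.14°.
With 6 satellites evenly phased, successive equator crossings are 24.14/6 = 4.024° apart.
That is 4.024 × 111.2 = 447 km at the equator.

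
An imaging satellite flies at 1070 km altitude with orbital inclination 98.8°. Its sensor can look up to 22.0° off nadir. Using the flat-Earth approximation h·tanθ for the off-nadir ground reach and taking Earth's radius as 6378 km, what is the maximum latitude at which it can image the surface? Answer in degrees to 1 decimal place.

Retrograde orbit: the ground track reaches ±(180° − i) = ±(180 − 98.8) = ±81.2°.
Sensor half-swath on the ground ≈ 1070·tan(22.0°) = 432 km = 3.88° of latitude.
Maximum observable latitude ≈ 81.2 + 3.88 = 85.1°.

85.1°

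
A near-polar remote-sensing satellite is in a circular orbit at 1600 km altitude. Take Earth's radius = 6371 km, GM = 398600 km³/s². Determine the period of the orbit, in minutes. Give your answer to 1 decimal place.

118.0 min

Semi-major axis a = 6371 + 1600 = 7971 km. Period T = 2π√(a³/μ) = 2π√(7971³/398600) = 7082.4 s = 118.04 min.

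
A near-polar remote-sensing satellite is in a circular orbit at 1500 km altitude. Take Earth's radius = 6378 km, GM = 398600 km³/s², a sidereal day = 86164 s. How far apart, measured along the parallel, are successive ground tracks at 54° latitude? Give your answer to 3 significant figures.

1900 km

Semi-major axis a = 6378 + 1500 = 7878 km. Period T = 2π√(a³/μ) = 2π√(7878³/398600) = 6958.8 s = 115.98 min.
Node shift per orbit = (6958.8/86164) × 360° = 29.07°.
Equatorial spacing = 29.07 × 111.3 km/° = 3236 km.
At 54° latitude, spacing = 3236 × cos(54°) = 1902 km.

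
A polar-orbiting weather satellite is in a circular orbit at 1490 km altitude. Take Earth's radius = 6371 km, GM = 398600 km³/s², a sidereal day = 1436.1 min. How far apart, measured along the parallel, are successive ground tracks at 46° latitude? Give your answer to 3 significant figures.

2240 km

Semi-major axis a = 6371 + 1490 = 7861 km. Period T = 2π√(a³/μ) = 2π√(7861³/398600) = 6936.3 s = 115.61 min.
Node shift per orbit = (6936.3/86166) × 360° = 28.98°.
Equatorial spacing = 28.98 × 111.2 km/° = 3222 km.
At 46° latitude, spacing = 3222 × cos(46°) = 2238 km.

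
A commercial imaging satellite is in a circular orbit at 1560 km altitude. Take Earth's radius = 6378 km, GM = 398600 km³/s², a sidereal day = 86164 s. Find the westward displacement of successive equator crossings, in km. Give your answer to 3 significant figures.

3270 km

Semi-major axis a = 6378 + 1560 = 7938 km. Period T = 2π√(a³/μ) = 2π√(7938³/398600) = 7038.5 s = 117.31 min.
During one orbit Earth rotates (7038.5 / 86164) × 360° = 29.41°.
At the equator that is 29.41° × (2π·6378/360) km/° = 29.41 × 111.3 = 3274 km.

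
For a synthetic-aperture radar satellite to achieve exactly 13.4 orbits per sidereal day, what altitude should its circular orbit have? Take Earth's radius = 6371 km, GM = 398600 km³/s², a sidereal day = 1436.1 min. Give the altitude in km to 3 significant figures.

1100 km

Required period T = 86166 / 13.4 = 6430.3 s.
From T = 2π√(a³/μ): a = (μ T²/4π²)^(1/3) = (398600 × 6430.3² / 4π²)^(1/3) = 7474 km.
Altitude h = a − R = 7474 − 6371 = 1103 km.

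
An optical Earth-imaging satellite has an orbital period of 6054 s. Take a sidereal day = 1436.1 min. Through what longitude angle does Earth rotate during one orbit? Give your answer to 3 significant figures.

25.3°

During one orbit Earth rotates (6054.0 / 86166) × 360° = 25.29°.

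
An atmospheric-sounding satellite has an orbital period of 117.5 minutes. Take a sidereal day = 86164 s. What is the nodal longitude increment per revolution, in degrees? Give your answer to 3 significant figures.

29.5°

T = 117.5 min = 7050.0 s.
During one orbit Earth rotates (7050.0 / 86164) × 360° = 29.46°.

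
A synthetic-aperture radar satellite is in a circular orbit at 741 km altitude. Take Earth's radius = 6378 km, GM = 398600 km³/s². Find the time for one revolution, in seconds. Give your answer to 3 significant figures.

Semi-major axis a = 6378 + 741 = 7119 km. Period T = 2π√(a³/μ) = 2π√(7119³/398600) = 5977.8 s = 99.63 min.

5980 seconds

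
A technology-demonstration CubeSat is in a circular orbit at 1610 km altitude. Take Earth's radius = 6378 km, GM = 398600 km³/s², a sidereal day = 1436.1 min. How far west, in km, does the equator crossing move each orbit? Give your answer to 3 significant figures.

Semi-major axis a = 6378 + 1610 = 7988 km. Period T = 2π√(a³/μ) = 2π√(7988³/398600) = 7105.1 s = 118.42 min.
During one orbit Earth rotates (7105.1 / 86166) × 360° = 29.68°.
At the equator that is 29.68° × (2π·6378/360) km/° = 29.68 × 111.3 = 3304 km.

3300 km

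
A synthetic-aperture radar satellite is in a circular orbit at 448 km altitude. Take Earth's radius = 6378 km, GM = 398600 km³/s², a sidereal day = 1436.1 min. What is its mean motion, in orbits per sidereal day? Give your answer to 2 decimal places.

Semi-major axis a = 6378 + 448 = 6826 km. Period T = 2π√(a³/μ) = 2π√(6826³/398600) = 5612.6 s = 93.54 min.
Orbits per sidereal day = 86166 / 5612.6 = 15.352.

15.35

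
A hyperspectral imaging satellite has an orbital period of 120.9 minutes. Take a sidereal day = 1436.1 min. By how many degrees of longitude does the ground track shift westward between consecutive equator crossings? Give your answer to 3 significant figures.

30.3°

T = 120.9 min = 7254.0 s.
During one orbit Earth rotates (7254.0 / 86166) × 360° = 30.31°.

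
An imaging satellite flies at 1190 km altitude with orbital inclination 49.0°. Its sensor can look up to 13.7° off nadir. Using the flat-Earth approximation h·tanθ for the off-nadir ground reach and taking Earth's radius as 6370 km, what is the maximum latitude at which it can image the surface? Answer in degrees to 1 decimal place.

51.6°

For a prograde orbit the ground track reaches latitude ±i = ±49.0°.
Sensor half-swath on the ground ≈ 1190·tan(13.7°) = 290 km = 2.61° of latitude.
Maximum observable latitude ≈ 49.0 + 2.61 = 51.6°.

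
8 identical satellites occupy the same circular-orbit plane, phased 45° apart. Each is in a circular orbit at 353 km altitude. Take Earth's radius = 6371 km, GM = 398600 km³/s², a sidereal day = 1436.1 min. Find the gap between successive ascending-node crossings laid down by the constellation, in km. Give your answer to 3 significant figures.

Semi-major axis a = 6371 + 353 = 6724 km. Period T = 2π√(a³/μ) = 2π√(6724³/398600) = 5487.2 s = 91.45 min.
Single-satellite node shift = (5487.2/86166) × 360° = 22.93°.
With 8 satellites evenly phased, successive equator crossings are 22.93/8 = 2.866° apart.
That is 2.866 × 111.2 = 319 km at the equator.

319 km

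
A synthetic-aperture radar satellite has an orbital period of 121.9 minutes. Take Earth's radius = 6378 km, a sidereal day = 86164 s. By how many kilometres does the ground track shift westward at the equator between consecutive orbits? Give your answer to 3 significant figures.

T = 121.9 min = 7314.0 s.
During one orbit Earth rotates (7314.0 / 86164) × 360° = 30.56°.
At the equator that is 30.56° × (2π·6378/360) km/° = 30.56 × 111.3 = 3402 km.

3400 km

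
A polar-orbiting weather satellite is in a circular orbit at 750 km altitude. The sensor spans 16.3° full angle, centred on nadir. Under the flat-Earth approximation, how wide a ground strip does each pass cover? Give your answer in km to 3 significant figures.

215 km

Half-angle = 16.3°/2 = 8.15°.
Swath width ≈ 2h·tan(θ/2) = 2 × 750 × tan(8.15°) = 214.8 km.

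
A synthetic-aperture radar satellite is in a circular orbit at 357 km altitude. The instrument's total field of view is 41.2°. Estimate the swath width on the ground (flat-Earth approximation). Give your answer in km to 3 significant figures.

Half-angle = 41.2°/2 = 20.6°.
Swath width ≈ 2h·tan(θ/2) = 2 × 357 × tan(20.6°) = 268.4 km.

268 km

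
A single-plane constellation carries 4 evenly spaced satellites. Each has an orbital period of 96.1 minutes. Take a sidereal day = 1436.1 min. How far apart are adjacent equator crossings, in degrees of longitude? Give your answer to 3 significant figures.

T = 96.1 min = 5766.0 s.
Single-satellite node shift = (5766.0/86166) × 360° = 24.09°.
With 4 satellites evenly phased, successive equator crossings are 24.09/4 = 6.023° apart.

6.02°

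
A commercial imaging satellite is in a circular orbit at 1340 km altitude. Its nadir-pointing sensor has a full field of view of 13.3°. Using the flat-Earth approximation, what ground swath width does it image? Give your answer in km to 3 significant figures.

312 km

Half-angle = 13.3°/2 = 6.65°.
Swath width ≈ 2h·tan(θ/2) = 2 × 1340 × tan(6.65°) = 312.5 km.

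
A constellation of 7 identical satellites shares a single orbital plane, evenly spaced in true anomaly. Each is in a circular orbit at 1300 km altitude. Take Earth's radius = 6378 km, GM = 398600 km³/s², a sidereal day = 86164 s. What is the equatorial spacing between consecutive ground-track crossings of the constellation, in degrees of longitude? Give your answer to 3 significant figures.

4.00°

Semi-major axis a = 6378 + 1300 = 7678 km. Period T = 2π√(a³/μ) = 2π√(7678³/398600) = 6695.5 s = 111.59 min.
Single-satellite node shift = (6695.5/86164) × 360° = 27.97°.
With 7 satellites evenly phased, successive equator crossings are 27.97/7 = 3.996° apart.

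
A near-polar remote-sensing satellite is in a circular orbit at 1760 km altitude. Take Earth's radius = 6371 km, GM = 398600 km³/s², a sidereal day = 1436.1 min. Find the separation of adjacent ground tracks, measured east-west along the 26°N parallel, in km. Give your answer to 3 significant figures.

3050 km

Semi-major axis a = 6371 + 1760 = 8131 km. Period T = 2π√(a³/μ) = 2π√(8131³/398600) = 7296.7 s = 121.61 min.
Node shift per orbit = (7296.7/86166) × 360° = 30.49°.
Equatorial spacing = 30.49 × 111.2 km/° = 3390 km.
At 26° latitude, spacing = 3390 × cos(26°) = 3047 km.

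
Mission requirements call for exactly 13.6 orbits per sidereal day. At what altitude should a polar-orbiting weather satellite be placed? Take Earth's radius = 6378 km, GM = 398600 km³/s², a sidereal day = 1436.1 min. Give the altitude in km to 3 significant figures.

Required period T = 86166 / 13.6 = 6335.7 s.
From T = 2π√(a³/μ): a = (μ T²/4π²)^(1/3) = (398600 × 6335.7² / 4π²)^(1/3) = 7400 km.
Altitude h = a − R = 7400 − 6378 = 1022 km.

1020 km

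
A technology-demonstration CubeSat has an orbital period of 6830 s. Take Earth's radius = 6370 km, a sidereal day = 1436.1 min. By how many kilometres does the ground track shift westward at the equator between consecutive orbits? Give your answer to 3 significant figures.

During one orbit Earth rotates (6830.0 / 86166) × 360° = 28.54°.
At the equator that is 28.54° × (2π·6370/360) km/° = 28.54 × 111.2 = 3173 km.

3170 km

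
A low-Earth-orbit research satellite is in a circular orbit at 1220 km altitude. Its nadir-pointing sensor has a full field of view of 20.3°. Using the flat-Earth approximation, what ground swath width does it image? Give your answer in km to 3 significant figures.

437 km

Half-angle = 20.3°/2 = 10.15°.
Swath width ≈ 2h·tan(θ/2) = 2 × 1220 × tan(10.15°) = 436.8 km.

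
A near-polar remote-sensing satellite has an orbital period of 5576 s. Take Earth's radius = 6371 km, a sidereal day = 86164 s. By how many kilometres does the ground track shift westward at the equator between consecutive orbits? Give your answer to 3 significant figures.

2590 km

During one orbit Earth rotates (5576.0 / 86164) × 360° = 23.30°.
At the equator that is 23.30° × (2π·6371/360) km/° = 23.30 × 111.2 = 2591 km.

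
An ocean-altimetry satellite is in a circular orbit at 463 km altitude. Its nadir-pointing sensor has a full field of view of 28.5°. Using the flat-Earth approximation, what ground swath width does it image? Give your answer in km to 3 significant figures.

Half-angle = 28.5°/2 = 14.25°.
Swath width ≈ 2h·tan(θ/2) = 2 × 463 × tan(14.25°) = 235.2 km.

235 km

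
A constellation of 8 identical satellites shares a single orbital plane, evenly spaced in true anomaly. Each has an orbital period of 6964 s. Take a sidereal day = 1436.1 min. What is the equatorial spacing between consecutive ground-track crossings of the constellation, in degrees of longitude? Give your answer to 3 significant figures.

Single-satellite node shift = (6964.0/86166) × 360° = 29.10°.
With 8 satellites evenly phased, successive equator crossings are 29.10/8 = 3.637° apart.

3.64°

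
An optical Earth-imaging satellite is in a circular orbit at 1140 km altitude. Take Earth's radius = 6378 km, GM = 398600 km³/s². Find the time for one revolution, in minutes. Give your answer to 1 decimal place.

108.1 min

Semi-major axis a = 6378 + 1140 = 7518 km. Period T = 2π√(a³/μ) = 2π√(7518³/398600) = 6487.3 s = 108.12 min.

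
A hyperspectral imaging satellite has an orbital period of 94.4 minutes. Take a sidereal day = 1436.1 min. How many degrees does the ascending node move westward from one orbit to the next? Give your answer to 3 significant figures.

23.7°

T = 94.4 min = 5664.0 s.
During one orbit Earth rotates (5664.0 / 86166) × 360° = 23.66°.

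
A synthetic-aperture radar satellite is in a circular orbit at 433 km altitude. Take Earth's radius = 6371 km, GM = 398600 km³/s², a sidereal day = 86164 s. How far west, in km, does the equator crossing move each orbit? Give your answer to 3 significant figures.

2590 km

Semi-major axis a = 6371 + 433 = 6804 km. Period T = 2π√(a³/μ) = 2π√(6804³/398600) = 5585.4 s = 93.09 min.
During one orbit Earth rotates (5585.4 / 86164) × 360° = 23.34°.
At the equator that is 23.34° × (2π·6371/360) km/° = 23.34 × 111.2 = 2595 km.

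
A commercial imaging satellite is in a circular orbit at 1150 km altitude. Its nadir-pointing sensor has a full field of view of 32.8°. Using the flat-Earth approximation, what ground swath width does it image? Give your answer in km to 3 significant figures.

Half-angle = 32.8°/2 = 16.4°.
Swath width ≈ 2h·tan(θ/2) = 2 × 1150 × tan(16.4°) = 676.9 km.

677 km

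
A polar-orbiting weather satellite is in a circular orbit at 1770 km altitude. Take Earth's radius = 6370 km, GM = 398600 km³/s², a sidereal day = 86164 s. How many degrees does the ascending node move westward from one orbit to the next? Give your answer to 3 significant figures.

30.5°

Semi-major axis a = 6370 + 1770 = 8140 km. Period T = 2π√(a³/μ) = 2π√(8140³/398600) = 7308.8 s = 121.81 min.
During one orbit Earth rotates (7308.8 / 86164) × 360° = 30.54°.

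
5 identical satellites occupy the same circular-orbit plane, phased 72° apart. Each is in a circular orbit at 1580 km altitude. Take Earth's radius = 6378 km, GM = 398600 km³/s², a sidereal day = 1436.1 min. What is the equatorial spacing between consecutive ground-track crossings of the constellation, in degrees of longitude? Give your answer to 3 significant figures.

Semi-major axis a = 6378 + 1580 = 7958 km. Period T = 2π√(a³/μ) = 2π√(7958³/398600) = 7065.1 s = 117.75 min.
Single-satellite node shift = (7065.1/86166) × 360° = 29.52°.
With 5 satellites evenly phased, successive equator crossings are 29.52/5 = 5.904° apart.

5.90°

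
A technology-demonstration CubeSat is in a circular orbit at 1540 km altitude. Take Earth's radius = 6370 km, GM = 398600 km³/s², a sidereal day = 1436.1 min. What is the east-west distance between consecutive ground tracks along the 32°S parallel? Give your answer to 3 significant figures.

2760 km

Semi-major axis a = 6370 + 1540 = 7910 km. Period T = 2π√(a³/μ) = 2π√(7910³/398600) = 7001.3 s = 116.69 min.
Node shift per orbit = (7001.3/86166) × 360° = 29.25°.
Equatorial spacing = 29.25 × 111.2 km/° = 3252 km.
At 32° latitude, spacing = 3252 × cos(32°) = 2758 km.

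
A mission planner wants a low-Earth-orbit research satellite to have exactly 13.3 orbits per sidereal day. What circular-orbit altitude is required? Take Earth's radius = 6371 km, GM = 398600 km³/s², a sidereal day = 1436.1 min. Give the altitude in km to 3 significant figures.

Required period T = 86166 / 13.3 = 6478.6 s.
From T = 2π√(a³/μ): a = (μ T²/4π²)^(1/3) = (398600 × 6478.6² / 4π²)^(1/3) = 7511 km.
Altitude h = a − R = 7511 − 6371 = 1140 km.

1140 km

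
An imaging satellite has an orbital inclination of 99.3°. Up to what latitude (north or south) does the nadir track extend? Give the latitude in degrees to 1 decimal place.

80.7°

Retrograde orbit: the ground track reaches ±(180° − i) = ±(180 − 99.3) = ±80.7°.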